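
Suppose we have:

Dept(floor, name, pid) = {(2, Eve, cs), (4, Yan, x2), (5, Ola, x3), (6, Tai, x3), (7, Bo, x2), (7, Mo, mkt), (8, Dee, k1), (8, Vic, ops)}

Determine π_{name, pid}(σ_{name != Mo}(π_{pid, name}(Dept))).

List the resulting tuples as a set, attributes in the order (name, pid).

{(Bo, x2), (Dee, k1), (Eve, cs), (Ola, x3), (Tai, x3), (Vic, ops), (Yan, x2)}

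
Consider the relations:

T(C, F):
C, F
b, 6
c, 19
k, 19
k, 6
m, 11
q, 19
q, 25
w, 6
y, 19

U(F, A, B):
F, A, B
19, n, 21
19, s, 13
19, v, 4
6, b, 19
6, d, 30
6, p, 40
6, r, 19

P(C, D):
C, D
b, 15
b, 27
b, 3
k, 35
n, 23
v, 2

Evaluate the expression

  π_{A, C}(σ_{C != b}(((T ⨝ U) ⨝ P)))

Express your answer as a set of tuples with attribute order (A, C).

Joining T and U on F yields {(b, 6, b, 19), (b, 6, d, 30), (b, 6, p, 40), (b, 6, r, 19), (c, 19, n, 21), (c, 19, s, 13), (c, 19, v, 4), (k, 19, n, 21), (k, 19, s, 13), (k, 19, v, 4), (k, 6, b, 19), (k, 6, d, 30), (k, 6, p, 40), (k, 6, r, 19), (q, 19, n, 21), (q, 19, s, 13), (q, 19, v, 4), (w, 6, b, 19), (w, 6, d, 30), (w, 6, p, 40), (w, 6, r, 19), (y, 19, n, 21), (y, 19, s, 13), (y, 19, v, 4)}.
Joining (T ⨝ U) and P on C yields {(b, 6, b, 19, 15), (b, 6, b, 19, 27), (b, 6, b, 19, 3), (b, 6, d, 30, 15), (b, 6, d, 30, 27), (b, 6, d, 30, 3), (b, 6, p, 40, 15), (b, 6, p, 40, 27), (b, 6, p, 40, 3), (b, 6, r, 19, 15), (b, 6, r, 19, 27), (b, 6, r, 19, 3), (k, 19, n, 21, 35), (k, 19, s, 13, 35), (k, 19, v, 4, 35), (k, 6, b, 19, 35), (k, 6, d, 30, 35), (k, 6, p, 40, 35), (k, 6, r, 19, 35)}.
Selection C != b: {(k, 19, n, 21, 35), (k, 19, s, 13, 35), (k, 19, v, 4, 35), (k, 6, b, 19, 35), (k, 6, d, 30, 35), (k, 6, p, 40, 35), (k, 6, r, 19, 35)}
Projecting to A, C: {(b, k), (d, k), (n, k), (p, k), (r, k), (s, k), (v, k)}

{(b, k), (d, k), (n, k), (p, k), (r, k), (s, k), (v, k)}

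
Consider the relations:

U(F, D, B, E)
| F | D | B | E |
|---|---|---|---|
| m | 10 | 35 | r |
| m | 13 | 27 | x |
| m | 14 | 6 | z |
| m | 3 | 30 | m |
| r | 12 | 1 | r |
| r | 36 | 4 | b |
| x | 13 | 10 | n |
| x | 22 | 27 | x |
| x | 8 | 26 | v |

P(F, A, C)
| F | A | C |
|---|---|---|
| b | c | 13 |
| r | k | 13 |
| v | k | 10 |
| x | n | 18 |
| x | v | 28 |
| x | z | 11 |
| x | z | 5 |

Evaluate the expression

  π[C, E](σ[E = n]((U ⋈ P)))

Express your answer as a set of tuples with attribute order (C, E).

{(11, n), (18, n), (28, n), (5, n)}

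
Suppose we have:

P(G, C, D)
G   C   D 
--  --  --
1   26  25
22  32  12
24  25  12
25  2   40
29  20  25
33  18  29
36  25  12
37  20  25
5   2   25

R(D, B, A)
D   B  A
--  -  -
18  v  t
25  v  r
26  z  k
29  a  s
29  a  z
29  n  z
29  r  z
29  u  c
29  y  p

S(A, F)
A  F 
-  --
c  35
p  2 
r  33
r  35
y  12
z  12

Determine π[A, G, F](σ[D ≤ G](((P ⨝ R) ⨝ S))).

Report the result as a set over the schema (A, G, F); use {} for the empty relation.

{(c, 33, 35), (p, 33, 2), (r, 29, 33), (r, 29, 35), (r, 37, 33), (r, 37, 35), (z, 33, 12)}

Natural join on D: {(1, 26, 25, v, r), (29, 20, 25, v, r), (33, 18, 29, a, s), (33, 18, 29, a, z), (33, 18, 29, n, z), (33, 18, 29, r, z), (33, 18, 29, u, c), (33, 18, 29, y, p), (37, 20, 25, v, r), (5, 2, 25, v, r)}
Natural join on A: {(1, 26, 25, v, r, 33), (1, 26, 25, v, r, 35), (29, 20, 25, v, r, 33), (29, 20, 25, v, r, 35), (33, 18, 29, a, z, 12), (33, 18, 29, n, z, 12), (33, 18, 29, r, z, 12), (33, 18, 29, u, c, 35), (33, 18, 29, y, p, 2), (37, 20, 25, v, r, 33), (37, 20, 25, v, r, 35), (5, 2, 25, v, r, 33), (5, 2, 25, v, r, 35)}
Apply σ_{D ≤ G}; surviving tuples: {(29, 20, 25, v, r, 33), (29, 20, 25, v, r, 35), (33, 18, 29, a, z, 12), (33, 18, 29, n, z, 12), (33, 18, 29, r, z, 12), (33, 18, 29, u, c, 35), (33, 18, 29, y, p, 2), (37, 20, 25, v, r, 33), (37, 20, 25, v, r, 35)}
π[A, G, F]: project onto (A, G, F) (2 duplicate(s) eliminated) → {(c, 33, 35), (p, 33, 2), (r, 29, 33), (r, 29, 35), (r, 37, 33), (r, 37, 35), (z, 33, 12)}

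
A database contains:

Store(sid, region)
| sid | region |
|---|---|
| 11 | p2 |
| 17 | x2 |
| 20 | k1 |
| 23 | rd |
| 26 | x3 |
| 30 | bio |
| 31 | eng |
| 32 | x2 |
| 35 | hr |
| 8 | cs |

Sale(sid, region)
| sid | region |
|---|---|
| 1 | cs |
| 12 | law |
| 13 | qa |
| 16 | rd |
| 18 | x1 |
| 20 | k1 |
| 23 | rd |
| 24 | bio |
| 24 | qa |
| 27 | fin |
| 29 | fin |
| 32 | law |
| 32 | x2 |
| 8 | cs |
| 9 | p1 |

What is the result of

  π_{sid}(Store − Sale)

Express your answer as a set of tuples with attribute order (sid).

{11, 17, 26, 30, 31, 35}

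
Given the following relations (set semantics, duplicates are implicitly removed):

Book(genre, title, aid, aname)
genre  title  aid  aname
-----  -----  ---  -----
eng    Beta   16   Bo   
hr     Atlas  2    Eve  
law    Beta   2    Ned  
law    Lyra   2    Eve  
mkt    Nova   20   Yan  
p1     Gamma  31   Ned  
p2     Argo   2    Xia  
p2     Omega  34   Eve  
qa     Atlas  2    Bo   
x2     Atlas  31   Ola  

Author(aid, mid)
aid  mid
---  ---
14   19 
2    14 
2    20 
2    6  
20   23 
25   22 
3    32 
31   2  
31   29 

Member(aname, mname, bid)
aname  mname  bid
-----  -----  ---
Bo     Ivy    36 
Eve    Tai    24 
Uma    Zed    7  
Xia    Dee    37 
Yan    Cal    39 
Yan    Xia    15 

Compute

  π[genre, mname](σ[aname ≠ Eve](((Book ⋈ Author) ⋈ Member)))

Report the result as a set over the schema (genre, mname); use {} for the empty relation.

Book ⋈ Author (natural join on aid): {(hr, Atlas, 2, Eve, 14), (hr, Atlas, 2, Eve, 20), (hr, Atlas, 2, Eve, 6), (law, Beta, 2, Ned, 14), (law, Beta, 2, Ned, 20), (law, Beta, 2, Ned, 6), (law, Lyra, 2, Eve, 14), (law, Lyra, 2, Eve, 20), (law, Lyra, 2, Eve, 6), (mkt, Nova, 20, Yan, 23), (p1, Gamma, 31, Ned, 2), (p1, Gamma, 31, Ned, 29), (p2, Argo, 2, Xia, 14), (p2, Argo, 2, Xia, 20), (p2, Argo, 2, Xia, 6), (qa, Atlas, 2, Bo, 14), (qa, Atlas, 2, Bo, 20), (qa, Atlas, 2, Bo, 6), (x2, Atlas, 31, Ola, 2), (x2, Atlas, 31, Ola, 29)}
(Book ⋈ Author) ⋈ Member (natural join on aname): {(hr, Atlas, 2, Eve, 14, Tai, 24), (hr, Atlas, 2, Eve, 20, Tai, 24), (hr, Atlas, 2, Eve, 6, Tai, 24), (law, Lyra, 2, Eve, 14, Tai, 24), (law, Lyra, 2, Eve, 20, Tai, 24), (law, Lyra, 2, Eve, 6, Tai, 24), (mkt, Nova, 20, Yan, 23, Cal, 39), (mkt, Nova, 20, Yan, 23, Xia, 15), (p2, Argo, 2, Xia, 14, Dee, 37), (p2, Argo, 2, Xia, 20, Dee, 37), (p2, Argo, 2, Xia, 6, Dee, 37), (qa, Atlas, 2, Bo, 14, Ivy, 36), (qa, Atlas, 2, Bo, 20, Ivy, 36), (qa, Atlas, 2, Bo, 6, Ivy, 36)}
Selection aname ≠ Eve: {(mkt, Nova, 20, Yan, 23, Cal, 39), (mkt, Nova, 20, Yan, 23, Xia, 15), (p2, Argo, 2, Xia, 14, Dee, 37), (p2, Argo, 2, Xia, 20, Dee, 37), (p2, Argo, 2, Xia, 6, Dee, 37), (qa, Atlas, 2, Bo, 14, Ivy, 36), (qa, Atlas, 2, Bo, 20, Ivy, 36), (qa, Atlas, 2, Bo, 6, Ivy, 36)}
π[genre, mname]: project onto (genre, mname) (4 duplicate(s) eliminated) → {(mkt, Cal), (mkt, Xia), (p2, Dee), (qa, Ivy)}

{(mkt, Cal), (mkt, Xia), (p2, Dee), (qa, Ivy)}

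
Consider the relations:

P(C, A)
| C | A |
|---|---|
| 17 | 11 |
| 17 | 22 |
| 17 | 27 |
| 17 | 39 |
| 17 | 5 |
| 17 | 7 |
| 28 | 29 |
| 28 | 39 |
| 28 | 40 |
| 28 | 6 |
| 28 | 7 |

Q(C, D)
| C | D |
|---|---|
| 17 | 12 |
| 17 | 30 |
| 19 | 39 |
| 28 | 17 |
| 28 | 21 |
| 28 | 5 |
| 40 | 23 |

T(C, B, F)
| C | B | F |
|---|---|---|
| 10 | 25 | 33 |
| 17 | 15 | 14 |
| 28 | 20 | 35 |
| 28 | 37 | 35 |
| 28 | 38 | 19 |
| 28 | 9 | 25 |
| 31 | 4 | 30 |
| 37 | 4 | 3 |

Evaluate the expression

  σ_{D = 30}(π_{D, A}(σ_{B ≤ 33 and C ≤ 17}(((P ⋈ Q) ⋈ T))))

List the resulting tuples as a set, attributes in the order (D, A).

{(30, 11), (30, 22), (30, 27), (30, 39), (30, 5), (30, 7)}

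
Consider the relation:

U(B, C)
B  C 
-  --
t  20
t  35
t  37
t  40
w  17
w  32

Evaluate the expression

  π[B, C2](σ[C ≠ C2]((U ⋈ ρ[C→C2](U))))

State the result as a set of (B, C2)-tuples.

ρ[C→C2]: schema becomes (B, C2); tuples unchanged.
U ⋈ ρ[C→C2](U) (natural join on B): {(t, 20, 20), (t, 20, 35), (t, 20, 37), (t, 20, 40), (t, 35, 20), (t, 35, 35), (t, 35, 37), (t, 35, 40), (t, 37, 20), (t, 37, 35), (t, 37, 37), (t, 37, 40), (t, 40, 20), (t, 40, 35), (t, 40, 37), (t, 40, 40), (w, 17, 17), (w, 17, 32), (w, 32, 17), (w, 32, 32)}
Selection C ≠ C2: {(t, 20, 35), (t, 20, 37), (t, 20, 40), (t, 35, 20), (t, 35, 37), (t, 35, 40), (t, 37, 20), (t, 37, 35), (t, 37, 40), (t, 40, 20), (t, 40, 35), (t, 40, 37), (w, 17, 32), (w, 32, 17)}
Projecting to B, C2 (8 duplicate(s) eliminated): {(t, 20), (t, 35), (t, 37), (t, 40), (w, 17), (w, 32)}

{(t, 20), (t, 35), (t, 37), (t, 40), (w, 17), (w, 32)}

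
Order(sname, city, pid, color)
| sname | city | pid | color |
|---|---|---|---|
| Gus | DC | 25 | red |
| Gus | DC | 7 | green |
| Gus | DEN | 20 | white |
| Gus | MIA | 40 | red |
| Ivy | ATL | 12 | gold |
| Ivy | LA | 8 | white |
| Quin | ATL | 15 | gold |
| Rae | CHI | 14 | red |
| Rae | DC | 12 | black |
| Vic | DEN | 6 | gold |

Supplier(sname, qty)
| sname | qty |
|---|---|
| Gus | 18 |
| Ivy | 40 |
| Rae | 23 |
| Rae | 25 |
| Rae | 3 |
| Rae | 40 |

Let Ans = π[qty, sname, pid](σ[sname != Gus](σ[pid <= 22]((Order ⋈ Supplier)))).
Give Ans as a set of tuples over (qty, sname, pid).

{(23, Rae, 12), (23, Rae, 14), (25, Rae, 12), (25, Rae, 14), (3, Rae, 12), (3, Rae, 14), (40, Ivy, 12), (40, Ivy, 8), (40, Rae, 12), (40, Rae, 14)}

Natural join on sname: {(Gus, DC, 25, red, 18), (Gus, DC, 7, green, 18), (Gus, DEN, 20, white, 18), (Gus, MIA, 40, red, 18), (Ivy, ATL, 12, gold, 40), (Ivy, LA, 8, white, 40), (Rae, CHI, 14, red, 23), (Rae, CHI, 14, red, 25), (Rae, CHI, 14, red, 3), (Rae, CHI, 14, red, 40), (Rae, DC, 12, black, 23), (Rae, DC, 12, black, 25), (Rae, DC, 12, black, 3), (Rae, DC, 12, black, 40)}
Filtering on pid <= 22 leaves {(Gus, DC, 7, green, 18), (Gus, DEN, 20, white, 18), (Ivy, ATL, 12, gold, 40), (Ivy, LA, 8, white, 40), (Rae, CHI, 14, red, 23), (Rae, CHI, 14, red, 25), (Rae, CHI, 14, red, 3), (Rae, CHI, 14, red, 40), (Rae, DC, 12, black, 23), (Rae, DC, 12, black, 25), (Rae, DC, 12, black, 3), (Rae, DC, 12, black, 40)}.
Filtering on sname != Gus leaves {(Ivy, ATL, 12, gold, 40), (Ivy, LA, 8, white, 40), (Rae, CHI, 14, red, 23), (Rae, CHI, 14, red, 25), (Rae, CHI, 14, red, 3), (Rae, CHI, 14, red, 40), (Rae, DC, 12, black, 23), (Rae, DC, 12, black, 25), (Rae, DC, 12, black, 3), (Rae, DC, 12, black, 40)}.
Keep only column(s) qty, sname, pid: {(23, Rae, 12), (23, Rae, 14), (25, Rae, 12), (25, Rae, 14), (3, Rae, 12), (3, Rae, 14), (40, Ivy, 12), (40, Ivy, 8), (40, Rae, 12), (40, Rae, 14)}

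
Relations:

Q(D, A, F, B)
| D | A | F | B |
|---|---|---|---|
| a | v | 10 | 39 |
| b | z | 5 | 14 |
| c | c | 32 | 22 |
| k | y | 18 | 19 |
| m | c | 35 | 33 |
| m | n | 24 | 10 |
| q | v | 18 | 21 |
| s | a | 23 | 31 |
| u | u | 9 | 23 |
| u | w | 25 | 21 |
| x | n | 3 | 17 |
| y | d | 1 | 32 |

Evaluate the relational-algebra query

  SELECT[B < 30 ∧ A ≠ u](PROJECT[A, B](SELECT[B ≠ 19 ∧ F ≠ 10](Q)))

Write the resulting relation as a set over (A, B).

{(c, 22), (n, 10), (n, 17), (v, 21), (w, 21), (z, 14)}

Filtering on B ≠ 19 ∧ F ≠ 10 leaves {(b, z, 5, 14), (c, c, 32, 22), (m, c, 35, 33), (m, n, 24, 10), (q, v, 18, 21), (s, a, 23, 31), (u, u, 9, 23), (u, w, 25, 21), (x, n, 3, 17), (y, d, 1, 32)}.
π_{A, B} gives {(a, 31), (c, 22), (c, 33), (d, 32), (n, 10), (n, 17), (u, 23), (v, 21), (w, 21), (z, 14)}.
Filtering on B < 30 ∧ A ≠ u leaves {(c, 22), (n, 10), (n, 17), (v, 21), (w, 21), (z, 14)}.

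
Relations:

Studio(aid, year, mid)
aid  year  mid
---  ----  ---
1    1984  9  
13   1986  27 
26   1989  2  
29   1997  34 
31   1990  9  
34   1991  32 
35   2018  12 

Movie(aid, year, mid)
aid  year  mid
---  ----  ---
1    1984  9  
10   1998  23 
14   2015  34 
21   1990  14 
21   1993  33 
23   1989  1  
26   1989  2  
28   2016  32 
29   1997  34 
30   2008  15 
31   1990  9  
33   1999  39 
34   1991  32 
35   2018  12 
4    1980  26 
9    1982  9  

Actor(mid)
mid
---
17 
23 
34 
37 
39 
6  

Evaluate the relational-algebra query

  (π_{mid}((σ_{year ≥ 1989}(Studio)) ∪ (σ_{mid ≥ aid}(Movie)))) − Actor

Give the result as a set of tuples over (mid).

{12, 2, 26, 32, 33, 9}

Filtering on year ≥ 1989 leaves {(26, 1989, 2), (29, 1997, 34), (31, 1990, 9), (34, 1991, 32), (35, 2018, 12)}.
Filtering on mid ≥ aid leaves {(1, 1984, 9), (10, 1998, 23), (14, 2015, 34), (21, 1993, 33), (28, 2016, 32), (29, 1997, 34), (33, 1999, 39), (4, 1980, 26), (9, 1982, 9)}.
Union: {(26, 1989, 2), (29, 1997, 34), (31, 1990, 9), (34, 1991, 32), (35, 2018, 12)} with {(1, 1984, 9), (10, 1998, 23), (14, 2015, 34), (21, 1993, 33), (28, 2016, 32), (29, 1997, 34), (33, 1999, 39), (4, 1980, 26), (9, 1982, 9)} → {(1, 1984, 9), (10, 1998, 23), (14, 2015, 34), (21, 1993, 33), (26, 1989, 2), (28, 2016, 32), (29, 1997, 34), (31, 1990, 9), (33, 1999, 39), (34, 1991, 32), (35, 2018, 12), (4, 1980, 26), (9, 1982, 9)}
Projecting to mid (4 duplicate(s) eliminated): {12, 2, 23, 26, 32, 33, 34, 39, 9}
Difference: {12, 2, 23, 26, 32, 33, 34, 39, 9} with {17, 23, 34, 37, 39, 6} → {12, 2, 26, 32, 33, 9}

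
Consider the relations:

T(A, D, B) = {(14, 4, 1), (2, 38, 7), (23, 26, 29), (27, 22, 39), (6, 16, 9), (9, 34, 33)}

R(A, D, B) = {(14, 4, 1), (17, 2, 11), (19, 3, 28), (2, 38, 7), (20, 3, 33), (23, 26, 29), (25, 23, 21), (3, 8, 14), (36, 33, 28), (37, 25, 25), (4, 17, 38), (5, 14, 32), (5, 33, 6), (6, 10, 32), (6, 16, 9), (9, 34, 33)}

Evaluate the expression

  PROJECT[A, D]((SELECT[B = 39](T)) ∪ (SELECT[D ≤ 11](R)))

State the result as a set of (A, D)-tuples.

Filtering on B = 39 leaves {(27, 22, 39)}.
Filtering on D ≤ 11 leaves {(14, 4, 1), (17, 2, 11), (19, 3, 28), (20, 3, 33), (3, 8, 14), (6, 10, 32)}.
Taking the union: {(14, 4, 1), (17, 2, 11), (19, 3, 28), (20, 3, 33), (27, 22, 39), (3, 8, 14), (6, 10, 32)}
π[A, D]: project onto (A, D) → {(14, 4), (17, 2), (19, 3), (20, 3), (27, 22), (3, 8), (6, 10)}

{(14, 4), (17, 2), (19, 3), (20, 3), (27, 22), (3, 8), (6, 10)}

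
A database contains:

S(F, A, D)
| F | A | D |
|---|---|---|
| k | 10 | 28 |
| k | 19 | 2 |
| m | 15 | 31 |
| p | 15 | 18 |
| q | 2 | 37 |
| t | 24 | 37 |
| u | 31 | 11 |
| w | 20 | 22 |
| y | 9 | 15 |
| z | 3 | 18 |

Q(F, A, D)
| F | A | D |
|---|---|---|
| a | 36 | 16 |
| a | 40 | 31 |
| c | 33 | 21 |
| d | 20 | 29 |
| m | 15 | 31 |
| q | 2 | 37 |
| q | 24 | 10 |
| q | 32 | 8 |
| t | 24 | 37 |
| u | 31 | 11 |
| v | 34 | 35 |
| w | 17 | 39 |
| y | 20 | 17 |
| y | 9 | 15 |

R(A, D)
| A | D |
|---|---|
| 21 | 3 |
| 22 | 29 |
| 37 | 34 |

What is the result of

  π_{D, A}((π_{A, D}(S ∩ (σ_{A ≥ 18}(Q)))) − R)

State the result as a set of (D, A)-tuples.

Apply σ_{A ≥ 18}; surviving tuples: {(a, 36, 16), (a, 40, 31), (c, 33, 21), (d, 20, 29), (q, 24, 10), (q, 32, 8), (t, 24, 37), (u, 31, 11), (v, 34, 35), (y, 20, 17)}
Intersection: {(k, 10, 28), (k, 19, 2), (m, 15, 31), (p, 15, 18), (q, 2, 37), (t, 24, 37), (u, 31, 11), (w, 20, 22), (y, 9, 15), (z, 3, 18)} with {(a, 36, 16), (a, 40, 31), (c, 33, 21), (d, 20, 29), (q, 24, 10), (q, 32, 8), (t, 24, 37), (u, 31, 11), (v, 34, 35), (y, 20, 17)} → {(t, 24, 37), (u, 31, 11)}
Keep only column(s) A, D: {(24, 37), (31, 11)}
Difference: {(24, 37), (31, 11)} with {(21, 3), (22, 29), (37, 34)} → {(24, 37), (31, 11)}
Keep only column(s) D, A: {(11, 31), (37, 24)}

{(11, 31), (37, 24)}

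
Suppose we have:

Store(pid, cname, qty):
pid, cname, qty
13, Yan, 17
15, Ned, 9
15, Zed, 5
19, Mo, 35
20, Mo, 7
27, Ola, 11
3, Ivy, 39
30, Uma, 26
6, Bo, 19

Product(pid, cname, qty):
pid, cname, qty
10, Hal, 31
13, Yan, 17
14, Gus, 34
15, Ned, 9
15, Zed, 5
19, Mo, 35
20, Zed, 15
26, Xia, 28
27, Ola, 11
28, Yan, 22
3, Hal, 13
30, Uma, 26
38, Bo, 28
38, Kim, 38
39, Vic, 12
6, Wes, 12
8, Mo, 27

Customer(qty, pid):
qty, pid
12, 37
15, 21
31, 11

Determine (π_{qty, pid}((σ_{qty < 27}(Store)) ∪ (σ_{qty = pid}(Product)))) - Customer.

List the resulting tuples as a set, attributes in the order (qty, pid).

{(11, 27), (17, 13), (19, 6), (26, 30), (38, 38), (5, 15), (7, 20), (9, 15)}

Selection qty < 27: {(13, Yan, 17), (15, Ned, 9), (15, Zed, 5), (20, Mo, 7), (27, Ola, 11), (30, Uma, 26), (6, Bo, 19)}
Selection qty = pid: {(38, Kim, 38)}
Taking the union: {(13, Yan, 17), (15, Ned, 9), (15, Zed, 5), (20, Mo, 7), (27, Ola, 11), (30, Uma, 26), (38, Kim, 38), (6, Bo, 19)}
π[qty, pid]: project onto (qty, pid) → {(11, 27), (17, 13), (19, 6), (26, 30), (38, 38), (5, 15), (7, 20), (9, 15)}
Taking the difference: {(11, 27), (17, 13), (19, 6), (26, 30), (38, 38), (5, 15), (7, 20), (9, 15)}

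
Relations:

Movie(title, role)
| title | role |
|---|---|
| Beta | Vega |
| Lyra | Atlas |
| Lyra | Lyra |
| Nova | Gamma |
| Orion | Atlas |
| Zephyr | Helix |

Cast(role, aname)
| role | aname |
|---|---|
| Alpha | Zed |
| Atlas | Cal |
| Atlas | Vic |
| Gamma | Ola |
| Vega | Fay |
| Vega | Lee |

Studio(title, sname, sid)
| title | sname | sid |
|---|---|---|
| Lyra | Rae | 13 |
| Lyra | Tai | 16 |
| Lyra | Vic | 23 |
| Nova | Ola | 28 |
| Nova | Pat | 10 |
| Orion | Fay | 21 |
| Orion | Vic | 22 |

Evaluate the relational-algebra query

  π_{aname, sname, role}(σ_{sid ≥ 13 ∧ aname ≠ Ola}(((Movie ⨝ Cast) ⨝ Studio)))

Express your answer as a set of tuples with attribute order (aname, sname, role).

{(Cal, Fay, Atlas), (Cal, Rae, Atlas), (Cal, Tai, Atlas), (Cal, Vic, Atlas), (Vic, Fay, Atlas), (Vic, Rae, Atlas), (Vic, Tai, Atlas), (Vic, Vic, Atlas)}

Movie ⋈ Cast (natural join on role): {(Beta, Vega, Fay), (Beta, Vega, Lee), (Lyra, Atlas, Cal), (Lyra, Atlas, Vic), (Nova, Gamma, Ola), (Orion, Atlas, Cal), (Orion, Atlas, Vic)}
(Movie ⨝ Cast) ⋈ Studio (natural join on title): {(Lyra, Atlas, Cal, Rae, 13), (Lyra, Atlas, Cal, Tai, 16), (Lyra, Atlas, Cal, Vic, 23), (Lyra, Atlas, Vic, Rae, 13), (Lyra, Atlas, Vic, Tai, 16), (Lyra, Atlas, Vic, Vic, 23), (Nova, Gamma, Ola, Ola, 28), (Nova, Gamma, Ola, Pat, 10), (Orion, Atlas, Cal, Fay, 21), (Orion, Atlas, Cal, Vic, 22), (Orion, Atlas, Vic, Fay, 21), (Orion, Atlas, Vic, Vic, 22)}
Apply σ_{sid ≥ 13 ∧ aname ≠ Ola}; surviving tuples: {(Lyra, Atlas, Cal, Rae, 13), (Lyra, Atlas, Cal, Tai, 16), (Lyra, Atlas, Cal, Vic, 23), (Lyra, Atlas, Vic, Rae, 13), (Lyra, Atlas, Vic, Tai, 16), (Lyra, Atlas, Vic, Vic, 23), (Orion, Atlas, Cal, Fay, 21), (Orion, Atlas, Cal, Vic, 22), (Orion, Atlas, Vic, Fay, 21), (Orion, Atlas, Vic, Vic, 22)}
Projecting to aname, sname, role (2 duplicate(s) eliminated): {(Cal, Fay, Atlas), (Cal, Rae, Atlas), (Cal, Tai, Atlas), (Cal, Vic, Atlas), (Vic, Fay, Atlas), (Vic, Rae, Atlas), (Vic, Tai, Atlas), (Vic, Vic, Atlas)}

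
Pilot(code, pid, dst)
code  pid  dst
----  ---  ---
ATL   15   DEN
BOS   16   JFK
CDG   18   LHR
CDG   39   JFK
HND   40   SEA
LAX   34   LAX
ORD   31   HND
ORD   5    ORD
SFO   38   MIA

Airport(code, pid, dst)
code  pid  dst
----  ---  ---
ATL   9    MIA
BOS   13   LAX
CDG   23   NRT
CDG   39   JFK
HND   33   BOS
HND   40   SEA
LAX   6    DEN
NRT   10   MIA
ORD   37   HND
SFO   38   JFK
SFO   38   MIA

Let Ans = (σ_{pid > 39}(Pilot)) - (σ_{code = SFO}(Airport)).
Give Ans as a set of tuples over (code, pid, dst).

Apply σ_{pid > 39}; surviving tuples: {(HND, 40, SEA)}
Apply σ_{code = SFO}; surviving tuples: {(SFO, 38, JFK), (SFO, 38, MIA)}
Taking the difference: {(HND, 40, SEA)}

{(HND, 40, SEA)}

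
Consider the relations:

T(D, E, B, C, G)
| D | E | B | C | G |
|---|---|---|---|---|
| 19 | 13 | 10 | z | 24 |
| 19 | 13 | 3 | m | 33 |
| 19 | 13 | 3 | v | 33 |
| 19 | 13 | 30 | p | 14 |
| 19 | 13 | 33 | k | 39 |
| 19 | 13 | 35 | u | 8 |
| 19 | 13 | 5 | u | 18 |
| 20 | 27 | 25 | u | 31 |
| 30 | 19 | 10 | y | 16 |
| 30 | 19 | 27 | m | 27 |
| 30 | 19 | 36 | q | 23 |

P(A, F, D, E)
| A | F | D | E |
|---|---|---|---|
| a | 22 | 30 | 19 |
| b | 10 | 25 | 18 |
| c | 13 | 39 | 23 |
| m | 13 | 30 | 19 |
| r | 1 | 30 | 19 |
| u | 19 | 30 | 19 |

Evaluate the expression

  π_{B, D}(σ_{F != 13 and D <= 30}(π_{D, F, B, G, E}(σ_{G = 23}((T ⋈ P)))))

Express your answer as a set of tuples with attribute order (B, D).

Natural join on D, E: {(30, 19, 10, y, 16, a, 22), (30, 19, 10, y, 16, m, 13), (30, 19, 10, y, 16, r, 1), (30, 19, 10, y, 16, u, 19), (30, 19, 27, m, 27, a, 22), (30, 19, 27, m, 27, m, 13), (30, 19, 27, m, 27, r, 1), (30, 19, 27, m, 27, u, 19), (30, 19, 36, q, 23, a, 22), (30, 19, 36, q, 23, m, 13), (30, 19, 36, q, 23, r, 1), (30, 19, 36, q, 23, u, 19)}
Selection G = 23: {(30, 19, 36, q, 23, a, 22), (30, 19, 36, q, 23, m, 13), (30, 19, 36, q, 23, r, 1), (30, 19, 36, q, 23, u, 19)}
Keep only column(s) D, F, B, G, E: {(30, 1, 36, 23, 19), (30, 13, 36, 23, 19), (30, 19, 36, 23, 19), (30, 22, 36, 23, 19)}
Selection F != 13 and D <= 30: {(30, 1, 36, 23, 19), (30, 19, 36, 23, 19), (30, 22, 36, 23, 19)}
Keep only column(s) B, D (2 duplicate(s) eliminated): {(36, 30)}

{(36, 30)}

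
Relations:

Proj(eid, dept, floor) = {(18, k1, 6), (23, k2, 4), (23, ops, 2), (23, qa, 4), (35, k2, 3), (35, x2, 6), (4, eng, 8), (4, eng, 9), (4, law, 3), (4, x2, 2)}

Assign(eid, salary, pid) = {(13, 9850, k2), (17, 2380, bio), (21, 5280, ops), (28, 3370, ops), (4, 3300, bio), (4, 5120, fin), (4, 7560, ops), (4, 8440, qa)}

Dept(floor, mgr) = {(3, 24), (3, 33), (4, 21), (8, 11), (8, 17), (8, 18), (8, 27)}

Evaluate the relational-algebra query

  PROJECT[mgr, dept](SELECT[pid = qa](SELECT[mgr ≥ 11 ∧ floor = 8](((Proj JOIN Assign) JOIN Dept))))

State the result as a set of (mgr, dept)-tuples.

{(11, eng), (17, eng), (18, eng), (27, eng)}

Natural join on eid: {(4, eng, 8, 3300, bio), (4, eng, 8, 5120, fin), (4, eng, 8, 7560, ops), (4, eng, 8, 8440, qa), (4, eng, 9, 3300, bio), (4, eng, 9, 5120, fin), (4, eng, 9, 7560, ops), (4, eng, 9, 8440, qa), (4, law, 3, 3300, bio), (4, law, 3, 5120, fin), (4, law, 3, 7560, ops), (4, law, 3, 8440, qa), (4, x2, 2, 3300, bio), (4, x2, 2, 5120, fin), (4, x2, 2, 7560, ops), (4, x2, 2, 8440, qa)}
Natural join on floor: {(4, eng, 8, 3300, bio, 11), (4, eng, 8, 3300, bio, 17), (4, eng, 8, 3300, bio, 18), (4, eng, 8, 3300, bio, 27), (4, eng, 8, 5120, fin, 11), (4, eng, 8, 5120, fin, 17), (4, eng, 8, 5120, fin, 18), (4, eng, 8, 5120, fin, 27), (4, eng, 8, 7560, ops, 11), (4, eng, 8, 7560, ops, 17), (4, eng, 8, 7560, ops, 18), (4, eng, 8, 7560, ops, 27), (4, eng, 8, 8440, qa, 11), (4, eng, 8, 8440, qa, 17), (4, eng, 8, 8440, qa, 18), (4, eng, 8, 8440, qa, 27), (4, law, 3, 3300, bio, 24), (4, law, 3, 3300, bio, 33), (4, law, 3, 5120, fin, 24), (4, law, 3, 5120, fin, 33), (4, law, 3, 7560, ops, 24), (4, law, 3, 7560, ops, 33), (4, law, 3, 8440, qa, 24), (4, law, 3, 8440, qa, 33)}
σ[mgr ≥ 11 ∧ floor = 8]: keep tuples satisfying mgr ≥ 11 ∧ floor = 8 → {(4, eng, 8, 3300, bio, 11), (4, eng, 8, 3300, bio, 17), (4, eng, 8, 3300, bio, 18), (4, eng, 8, 3300, bio, 27), (4, eng, 8, 5120, fin, 11), (4, eng, 8, 5120, fin, 17), (4, eng, 8, 5120, fin, 18), (4, eng, 8, 5120, fin, 27), (4, eng, 8, 7560, ops, 11), (4, eng, 8, 7560, ops, 17), (4, eng, 8, 7560, ops, 18), (4, eng, 8, 7560, ops, 27), (4, eng, 8, 8440, qa, 11), (4, eng, 8, 8440, qa, 17), (4, eng, 8, 8440, qa, 18), (4, eng, 8, 8440, qa, 27)}
σ[pid = qa]: keep tuples satisfying pid = qa → {(4, eng, 8, 8440, qa, 11), (4, eng, 8, 8440, qa, 17), (4, eng, 8, 8440, qa, 18), (4, eng, 8, 8440, qa, 27)}
π_{mgr, dept} gives {(11, eng), (17, eng), (18, eng), (27, eng)}.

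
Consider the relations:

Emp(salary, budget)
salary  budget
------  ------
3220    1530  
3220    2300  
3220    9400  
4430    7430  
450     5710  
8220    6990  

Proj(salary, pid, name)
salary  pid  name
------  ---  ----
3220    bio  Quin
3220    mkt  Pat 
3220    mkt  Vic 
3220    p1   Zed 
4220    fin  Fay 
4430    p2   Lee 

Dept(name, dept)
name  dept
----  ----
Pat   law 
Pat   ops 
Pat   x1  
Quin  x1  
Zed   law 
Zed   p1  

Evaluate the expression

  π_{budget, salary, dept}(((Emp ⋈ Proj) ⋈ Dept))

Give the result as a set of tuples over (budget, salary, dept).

{(1530, 3220, law), (1530, 3220, ops), (1530, 3220, p1), (1530, 3220, x1), (2300, 3220, law), (2300, 3220, ops), (2300, 3220, p1), (2300, 3220, x1), (9400, 3220, law), (9400, 3220, ops), (9400, 3220, p1), (9400, 3220, x1)}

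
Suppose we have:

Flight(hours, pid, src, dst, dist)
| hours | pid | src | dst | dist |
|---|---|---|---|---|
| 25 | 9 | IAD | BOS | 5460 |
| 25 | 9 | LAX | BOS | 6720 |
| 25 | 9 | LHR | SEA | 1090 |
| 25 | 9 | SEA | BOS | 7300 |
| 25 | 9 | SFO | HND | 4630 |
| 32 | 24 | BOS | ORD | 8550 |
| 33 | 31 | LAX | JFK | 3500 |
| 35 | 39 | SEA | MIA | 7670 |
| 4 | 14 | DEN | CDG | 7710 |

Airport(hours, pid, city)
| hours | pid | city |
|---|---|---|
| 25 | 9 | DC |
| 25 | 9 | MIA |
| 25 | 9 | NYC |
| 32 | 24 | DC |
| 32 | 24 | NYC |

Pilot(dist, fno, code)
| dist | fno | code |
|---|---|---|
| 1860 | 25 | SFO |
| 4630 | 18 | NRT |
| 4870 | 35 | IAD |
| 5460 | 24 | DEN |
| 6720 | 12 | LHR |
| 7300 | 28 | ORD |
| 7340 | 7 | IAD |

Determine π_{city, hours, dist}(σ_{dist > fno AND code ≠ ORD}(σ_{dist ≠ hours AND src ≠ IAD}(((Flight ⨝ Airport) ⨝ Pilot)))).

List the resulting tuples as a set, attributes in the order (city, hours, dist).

Joining Flight and Airport on hours, pid yields {(25, 9, IAD, BOS, 5460, DC), (25, 9, IAD, BOS, 5460, MIA), (25, 9, IAD, BOS, 5460, NYC), (25, 9, LAX, BOS, 6720, DC), (25, 9, LAX, BOS, 6720, MIA), (25, 9, LAX, BOS, 6720, NYC), (25, 9, LHR, SEA, 1090, DC), (25, 9, LHR, SEA, 1090, MIA), (25, 9, LHR, SEA, 1090, NYC), (25, 9, SEA, BOS, 7300, DC), (25, 9, SEA, BOS, 7300, MIA), (25, 9, SEA, BOS, 7300, NYC), (25, 9, SFO, HND, 4630, DC), (25, 9, SFO, HND, 4630, MIA), (25, 9, SFO, HND, 4630, NYC), (32, 24, BOS, ORD, 8550, DC), (32, 24, BOS, ORD, 8550, NYC)}.
Joining (Flight ⨝ Airport) and Pilot on dist yields {(25, 9, IAD, BOS, 5460, DC, 24, DEN), (25, 9, IAD, BOS, 5460, MIA, 24, DEN), (25, 9, IAD, BOS, 5460, NYC, 24, DEN), (25, 9, LAX, BOS, 6720, DC, 12, LHR), (25, 9, LAX, BOS, 6720, MIA, 12, LHR), (25, 9, LAX, BOS, 6720, NYC, 12, LHR), (25, 9, SEA, BOS, 7300, DC, 28, ORD), (25, 9, SEA, BOS, 7300, MIA, 28, ORD), (25, 9, SEA, BOS, 7300, NYC, 28, ORD), (25, 9, SFO, HND, 4630, DC, 18, NRT), (25, 9, SFO, HND, 4630, MIA, 18, NRT), (25, 9, SFO, HND, 4630, NYC, 18, NRT)}.
Filtering on dist ≠ hours AND src ≠ IAD leaves {(25, 9, LAX, BOS, 6720, DC, 12, LHR), (25, 9, LAX, BOS, 6720, MIA, 12, LHR), (25, 9, LAX, BOS, 6720, NYC, 12, LHR), (25, 9, SEA, BOS, 7300, DC, 28, ORD), (25, 9, SEA, BOS, 7300, MIA, 28, ORD), (25, 9, SEA, BOS, 7300, NYC, 28, ORD), (25, 9, SFO, HND, 4630, DC, 18, NRT), (25, 9, SFO, HND, 4630, MIA, 18, NRT), (25, 9, SFO, HND, 4630, NYC, 18, NRT)}.
Filtering on dist > fno AND code ≠ ORD leaves {(25, 9, LAX, BOS, 6720, DC, 12, LHR), (25, 9, LAX, BOS, 6720, MIA, 12, LHR), (25, 9, LAX, BOS, 6720, NYC, 12, LHR), (25, 9, SFO, HND, 4630, DC, 18, NRT), (25, 9, SFO, HND, 4630, MIA, 18, NRT), (25, 9, SFO, HND, 4630, NYC, 18, NRT)}.
π[city, hours, dist]: project onto (city, hours, dist) → {(DC, 25, 4630), (DC, 25, 6720), (MIA, 25, 4630), (MIA, 25, 6720), (NYC, 25, 4630), (NYC, 25, 6720)}

{(DC, 25, 4630), (DC, 25, 6720), (MIA, 25, 4630), (MIA, 25, 6720), (NYC, 25, 4630), (NYC, 25, 6720)}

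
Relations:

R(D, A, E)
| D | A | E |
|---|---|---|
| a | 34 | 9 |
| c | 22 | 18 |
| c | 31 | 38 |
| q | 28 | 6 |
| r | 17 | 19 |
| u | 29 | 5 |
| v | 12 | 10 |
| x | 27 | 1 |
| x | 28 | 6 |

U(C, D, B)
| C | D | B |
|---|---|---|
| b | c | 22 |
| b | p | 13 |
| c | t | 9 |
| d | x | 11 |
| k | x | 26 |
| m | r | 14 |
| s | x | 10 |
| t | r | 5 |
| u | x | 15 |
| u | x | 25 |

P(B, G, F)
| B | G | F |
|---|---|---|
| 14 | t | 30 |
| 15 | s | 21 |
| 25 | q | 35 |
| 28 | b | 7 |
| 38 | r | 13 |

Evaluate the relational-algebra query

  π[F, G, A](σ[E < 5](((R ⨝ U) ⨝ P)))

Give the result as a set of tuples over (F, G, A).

Joining R and U on D yields {(c, 22, 18, b, 22), (c, 31, 38, b, 22), (r, 17, 19, m, 14), (r, 17, 19, t, 5), (x, 27, 1, d, 11), (x, 27, 1, k, 26), (x, 27, 1, s, 10), (x, 27, 1, u, 15), (x, 27, 1, u, 25), (x, 28, 6, d, 11), (x, 28, 6, k, 26), (x, 28, 6, s, 10), (x, 28, 6, u, 15), (x, 28, 6, u, 25)}.
Joining (R ⨝ U) and P on B yields {(r, 17, 19, m, 14, t, 30), (x, 27, 1, u, 15, s, 21), (x, 27, 1, u, 25, q, 35), (x, 28, 6, u, 15, s, 21), (x, 28, 6, u, 25, q, 35)}.
Apply σ_{E < 5}; surviving tuples: {(x, 27, 1, u, 15, s, 21), (x, 27, 1, u, 25, q, 35)}
Projecting to F, G, A: {(21, s, 27), (35, q, 27)}

{(21, s, 27), (35, q, 27)}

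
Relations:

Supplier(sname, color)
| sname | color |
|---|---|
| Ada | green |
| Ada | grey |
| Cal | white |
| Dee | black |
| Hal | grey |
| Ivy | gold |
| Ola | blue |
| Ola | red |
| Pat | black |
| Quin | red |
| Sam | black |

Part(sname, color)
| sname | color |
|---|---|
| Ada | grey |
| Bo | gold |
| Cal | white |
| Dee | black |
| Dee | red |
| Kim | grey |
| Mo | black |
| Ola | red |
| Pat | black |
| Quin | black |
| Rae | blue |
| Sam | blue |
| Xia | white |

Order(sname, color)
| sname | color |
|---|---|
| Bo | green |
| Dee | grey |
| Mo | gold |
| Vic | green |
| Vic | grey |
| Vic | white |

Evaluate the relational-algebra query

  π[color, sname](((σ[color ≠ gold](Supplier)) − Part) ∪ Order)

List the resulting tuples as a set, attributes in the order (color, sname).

σ[color ≠ gold]: keep tuples satisfying color ≠ gold → {(Ada, green), (Ada, grey), (Cal, white), (Dee, black), (Hal, grey), (Ola, blue), (Ola, red), (Pat, black), (Quin, red), (Sam, black)}
Taking the difference: {(Ada, green), (Hal, grey), (Ola, blue), (Quin, red), (Sam, black)}
Taking the union: {(Ada, green), (Bo, green), (Dee, grey), (Hal, grey), (Mo, gold), (Ola, blue), (Quin, red), (Sam, black), (Vic, green), (Vic, grey), (Vic, white)}
π[color, sname]: project onto (color, sname) → {(black, Sam), (blue, Ola), (gold, Mo), (green, Ada), (green, Bo), (green, Vic), (grey, Dee), (grey, Hal), (grey, Vic), (red, Quin), (white, Vic)}

{(black, Sam), (blue, Ola), (gold, Mo), (green, Ada), (green, Bo), (green, Vic), (grey, Dee), (grey, Hal), (grey, Vic), (red, Quin), (white, Vic)}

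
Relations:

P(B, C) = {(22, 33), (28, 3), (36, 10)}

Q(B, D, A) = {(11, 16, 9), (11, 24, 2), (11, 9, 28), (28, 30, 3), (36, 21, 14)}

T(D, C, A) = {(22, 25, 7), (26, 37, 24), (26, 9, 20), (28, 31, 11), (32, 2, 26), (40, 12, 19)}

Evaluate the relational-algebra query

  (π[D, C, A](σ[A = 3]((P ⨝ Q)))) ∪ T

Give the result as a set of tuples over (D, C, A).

{(22, 25, 7), (26, 37, 24), (26, 9, 20), (28, 31, 11), (30, 3, 3), (32, 2, 26), (40, 12, 19)}

Natural join on B: {(28, 3, 30, 3), (36, 10, 21, 14)}
σ[A = 3]: keep tuples satisfying A = 3 → {(28, 3, 30, 3)}
π_{D, C, A} gives {(30, 3, 3)}.
Set union of the two operands is {(22, 25, 7), (26, 37, 24), (26, 9, 20), (28, 31, 11), (30, 3, 3), (32, 2, 26), (40, 12, 19)}.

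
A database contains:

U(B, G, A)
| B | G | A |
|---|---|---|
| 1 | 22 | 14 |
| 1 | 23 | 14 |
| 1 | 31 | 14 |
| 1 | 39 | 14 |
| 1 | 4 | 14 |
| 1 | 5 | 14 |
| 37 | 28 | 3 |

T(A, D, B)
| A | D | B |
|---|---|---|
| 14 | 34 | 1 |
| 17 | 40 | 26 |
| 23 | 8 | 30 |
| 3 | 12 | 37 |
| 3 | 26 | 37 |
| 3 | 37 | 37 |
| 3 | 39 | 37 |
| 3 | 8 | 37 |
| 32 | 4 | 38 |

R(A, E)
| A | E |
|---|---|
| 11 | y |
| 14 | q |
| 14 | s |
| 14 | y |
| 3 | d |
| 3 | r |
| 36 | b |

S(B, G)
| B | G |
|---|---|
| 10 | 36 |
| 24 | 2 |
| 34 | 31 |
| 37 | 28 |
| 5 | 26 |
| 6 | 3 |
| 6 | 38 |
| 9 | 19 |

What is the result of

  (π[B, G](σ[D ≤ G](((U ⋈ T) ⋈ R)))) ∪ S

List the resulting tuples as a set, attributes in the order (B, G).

Natural join on B, A: {(1, 22, 14, 34), (1, 23, 14, 34), (1, 31, 14, 34), (1, 39, 14, 34), (1, 4, 14, 34), (1, 5, 14, 34), (37, 28, 3, 12), (37, 28, 3, 26), (37, 28, 3, 37), (37, 28, 3, 39), (37, 28, 3, 8)}
Natural join on A: {(1, 22, 14, 34, q), (1, 22, 14, 34, s), (1, 22, 14, 34, y), (1, 23, 14, 34, q), (1, 23, 14, 34, s), (1, 23, 14, 34, y), (1, 31, 14, 34, q), (1, 31, 14, 34, s), (1, 31, 14, 34, y), (1, 39, 14, 34, q), (1, 39, 14, 34, s), (1, 39, 14, 34, y), (1, 4, 14, 34, q), (1, 4, 14, 34, s), (1, 4, 14, 34, y), (1, 5, 14, 34, q), (1, 5, 14, 34, s), (1, 5, 14, 34, y), (37, 28, 3, 12, d), (37, 28, 3, 12, r), (37, 28, 3, 26, d), (37, 28, 3, 26, r), (37, 28, 3, 37, d), (37, 28, 3, 37, r), (37, 28, 3, 39, d), (37, 28, 3, 39, r), (37, 28, 3, 8, d), (37, 28, 3, 8, r)}
σ[D ≤ G]: keep tuples satisfying D ≤ G → {(1, 39, 14, 34, q), (1, 39, 14, 34, s), (1, 39, 14, 34, y), (37, 28, 3, 12, d), (37, 28, 3, 12, r), (37, 28, 3, 26, d), (37, 28, 3, 26, r), (37, 28, 3, 8, d), (37, 28, 3, 8, r)}
Projecting to B, G (7 duplicate(s) eliminated): {(1, 39), (37, 28)}
Taking the union: {(1, 39), (10, 36), (24, 2), (34, 31), (37, 28), (5, 26), (6, 3), (6, 38), (9, 19)}

{(1, 39), (10, 36), (24, 2), (34, 31), (37, 28), (5, 26), (6, 3), (6, 38), (9, 19)}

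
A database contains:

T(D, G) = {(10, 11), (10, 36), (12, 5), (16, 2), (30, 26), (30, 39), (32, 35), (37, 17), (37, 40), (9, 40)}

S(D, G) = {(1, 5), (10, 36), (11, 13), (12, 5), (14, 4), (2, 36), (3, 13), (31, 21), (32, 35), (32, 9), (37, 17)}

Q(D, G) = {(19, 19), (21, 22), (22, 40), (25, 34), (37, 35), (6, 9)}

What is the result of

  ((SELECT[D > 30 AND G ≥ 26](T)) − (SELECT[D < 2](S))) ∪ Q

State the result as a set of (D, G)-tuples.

Selection D > 30 AND G ≥ 26: {(32, 35), (37, 40)}
Selection D < 2: {(1, 5)}
Difference: {(32, 35), (37, 40)} with {(1, 5)} → {(32, 35), (37, 40)}
Union: {(32, 35), (37, 40)} with {(19, 19), (21, 22), (22, 40), (25, 34), (37, 35), (6, 9)} → {(19, 19), (21, 22), (22, 40), (25, 34), (32, 35), (37, 35), (37, 40), (6, 9)}

{(19, 19), (21, 22), (22, 40), (25, 34), (32, 35), (37, 35), (37, 40), (6, 9)}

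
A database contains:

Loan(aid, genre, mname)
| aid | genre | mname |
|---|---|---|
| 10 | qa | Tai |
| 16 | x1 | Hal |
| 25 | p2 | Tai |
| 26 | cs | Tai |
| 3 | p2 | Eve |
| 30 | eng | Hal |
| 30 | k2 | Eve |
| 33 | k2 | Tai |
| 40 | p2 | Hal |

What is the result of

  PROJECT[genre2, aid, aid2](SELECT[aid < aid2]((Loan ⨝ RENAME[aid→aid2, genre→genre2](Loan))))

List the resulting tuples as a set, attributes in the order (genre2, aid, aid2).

ρ[aid→aid2, genre→genre2]: schema becomes (aid2, genre2, mname); tuples unchanged.
Joining Loan and RENAME[aid→aid2, genre→genre2](Loan) on mname yields {(10, qa, Tai, 10, qa), (10, qa, Tai, 25, p2), (10, qa, Tai, 26, cs), (10, qa, Tai, 33, k2), (16, x1, Hal, 16, x1), (16, x1, Hal, 30, eng), (16, x1, Hal, 40, p2), (25, p2, Tai, 10, qa), (25, p2, Tai, 25, p2), (25, p2, Tai, 26, cs), (25, p2, Tai, 33, k2), (26, cs, Tai, 10, qa), (26, cs, Tai, 25, p2), (26, cs, Tai, 26, cs), (26, cs, Tai, 33, k2), (3, p2, Eve, 3, p2), (3, p2, Eve, 30, k2), (30, eng, Hal, 16, x1), (30, eng, Hal, 30, eng), (30, eng, Hal, 40, p2), (30, k2, Eve, 3, p2), (30, k2, Eve, 30, k2), (33, k2, Tai, 10, qa), (33, k2, Tai, 25, p2), (33, k2, Tai, 26, cs), (33, k2, Tai, 33, k2), (40, p2, Hal, 16, x1), (40, p2, Hal, 30, eng), (40, p2, Hal, 40, p2)}.
Filtering on aid < aid2 leaves {(10, qa, Tai, 25, p2), (10, qa, Tai, 26, cs), (10, qa, Tai, 33, k2), (16, x1, Hal, 30, eng), (16, x1, Hal, 40, p2), (25, p2, Tai, 26, cs), (25, p2, Tai, 33, k2), (26, cs, Tai, 33, k2), (3, p2, Eve, 30, k2), (30, eng, Hal, 40, p2)}.
π[genre2, aid, aid2]: project onto (genre2, aid, aid2) → {(cs, 10, 26), (cs, 25, 26), (eng, 16, 30), (k2, 10, 33), (k2, 25, 33), (k2, 26, 33), (k2, 3, 30), (p2, 10, 25), (p2, 16, 40), (p2, 30, 40)}

{(cs, 10, 26), (cs, 25, 26), (eng, 16, 30), (k2, 10, 33), (k2, 25, 33), (k2, 26, 33), (k2, 3, 30), (p2, 10, 25), (p2, 16, 40), (p2, 30, 40)}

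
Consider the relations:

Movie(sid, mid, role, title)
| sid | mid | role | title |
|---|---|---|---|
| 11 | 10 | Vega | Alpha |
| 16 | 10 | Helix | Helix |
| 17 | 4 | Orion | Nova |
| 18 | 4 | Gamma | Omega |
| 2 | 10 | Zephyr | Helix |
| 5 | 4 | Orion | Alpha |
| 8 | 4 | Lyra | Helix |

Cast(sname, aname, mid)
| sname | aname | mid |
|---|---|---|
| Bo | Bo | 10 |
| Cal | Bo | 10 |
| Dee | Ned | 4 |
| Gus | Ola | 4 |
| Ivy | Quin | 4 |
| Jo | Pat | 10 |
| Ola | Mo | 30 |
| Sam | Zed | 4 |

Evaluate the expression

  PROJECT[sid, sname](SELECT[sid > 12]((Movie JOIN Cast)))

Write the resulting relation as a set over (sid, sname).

Movie ⋈ Cast (natural join on mid): {(11, 10, Vega, Alpha, Bo, Bo), (11, 10, Vega, Alpha, Cal, Bo), (11, 10, Vega, Alpha, Jo, Pat), (16, 10, Helix, Helix, Bo, Bo), (16, 10, Helix, Helix, Cal, Bo), (16, 10, Helix, Helix, Jo, Pat), (17, 4, Orion, Nova, Dee, Ned), (17, 4, Orion, Nova, Gus, Ola), (17, 4, Orion, Nova, Ivy, Quin), (17, 4, Orion, Nova, Sam, Zed), (18, 4, Gamma, Omega, Dee, Ned), (18, 4, Gamma, Omega, Gus, Ola), (18, 4, Gamma, Omega, Ivy, Quin), (18, 4, Gamma, Omega, Sam, Zed), (2, 10, Zephyr, Helix, Bo, Bo), (2, 10, Zephyr, Helix, Cal, Bo), (2, 10, Zephyr, Helix, Jo, Pat), (5, 4, Orion, Alpha, Dee, Ned), (5, 4, Orion, Alpha, Gus, Ola), (5, 4, Orion, Alpha, Ivy, Quin), (5, 4, Orion, Alpha, Sam, Zed), (8, 4, Lyra, Helix, Dee, Ned), (8, 4, Lyra, Helix, Gus, Ola), (8, 4, Lyra, Helix, Ivy, Quin), (8, 4, Lyra, Helix, Sam, Zed)}
Selection sid > 12: {(16, 10, Helix, Helix, Bo, Bo), (16, 10, Helix, Helix, Cal, Bo), (16, 10, Helix, Helix, Jo, Pat), (17, 4, Orion, Nova, Dee, Ned), (17, 4, Orion, Nova, Gus, Ola), (17, 4, Orion, Nova, Ivy, Quin), (17, 4, Orion, Nova, Sam, Zed), (18, 4, Gamma, Omega, Dee, Ned), (18, 4, Gamma, Omega, Gus, Ola), (18, 4, Gamma, Omega, Ivy, Quin), (18, 4, Gamma, Omega, Sam, Zed)}
π[sid, sname]: project onto (sid, sname) → {(16, Bo), (16, Cal), (16, Jo), (17, Dee), (17, Gus), (17, Ivy), (17, Sam), (18, Dee), (18, Gus), (18, Ivy), (18, Sam)}

{(16, Bo), (16, Cal), (16, Jo), (17, Dee), (17, Gus), (17, Ivy), (17, Sam), (18, Dee), (18, Gus), (18, Ivy), (18, Sam)}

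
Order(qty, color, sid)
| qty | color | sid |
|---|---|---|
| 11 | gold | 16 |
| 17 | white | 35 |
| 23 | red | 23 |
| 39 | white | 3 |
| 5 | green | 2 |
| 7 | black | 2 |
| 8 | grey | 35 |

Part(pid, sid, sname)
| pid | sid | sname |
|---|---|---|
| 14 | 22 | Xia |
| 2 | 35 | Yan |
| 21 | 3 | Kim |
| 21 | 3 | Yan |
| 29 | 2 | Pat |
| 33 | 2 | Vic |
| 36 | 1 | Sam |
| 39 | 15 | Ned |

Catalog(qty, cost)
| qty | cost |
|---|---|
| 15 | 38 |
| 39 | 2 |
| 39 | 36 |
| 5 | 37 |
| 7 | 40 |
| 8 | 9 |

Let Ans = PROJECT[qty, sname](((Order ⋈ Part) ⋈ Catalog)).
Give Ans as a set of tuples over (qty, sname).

{(39, Kim), (39, Yan), (5, Pat), (5, Vic), (7, Pat), (7, Vic), (8, Yan)}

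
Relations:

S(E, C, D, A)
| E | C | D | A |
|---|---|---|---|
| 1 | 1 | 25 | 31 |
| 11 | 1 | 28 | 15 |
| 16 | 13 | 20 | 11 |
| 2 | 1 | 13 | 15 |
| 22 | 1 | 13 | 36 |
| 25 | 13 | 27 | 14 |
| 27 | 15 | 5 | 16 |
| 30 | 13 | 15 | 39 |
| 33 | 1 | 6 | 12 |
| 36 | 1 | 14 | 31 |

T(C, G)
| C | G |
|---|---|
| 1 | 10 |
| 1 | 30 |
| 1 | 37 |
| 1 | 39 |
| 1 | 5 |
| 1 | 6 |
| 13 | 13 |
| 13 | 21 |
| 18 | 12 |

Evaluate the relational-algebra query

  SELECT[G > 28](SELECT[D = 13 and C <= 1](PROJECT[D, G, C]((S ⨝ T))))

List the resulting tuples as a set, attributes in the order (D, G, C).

{(13, 30, 1), (13, 37, 1), (13, 39, 1)}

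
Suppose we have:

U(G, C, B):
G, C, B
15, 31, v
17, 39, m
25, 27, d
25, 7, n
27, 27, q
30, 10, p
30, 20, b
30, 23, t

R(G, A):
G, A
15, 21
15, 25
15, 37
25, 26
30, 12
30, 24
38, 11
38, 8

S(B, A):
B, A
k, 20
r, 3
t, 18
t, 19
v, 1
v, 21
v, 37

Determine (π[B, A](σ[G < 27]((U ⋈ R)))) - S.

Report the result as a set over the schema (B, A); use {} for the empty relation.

Natural join on G: {(15, 31, v, 21), (15, 31, v, 25), (15, 31, v, 37), (25, 27, d, 26), (25, 7, n, 26), (30, 10, p, 12), (30, 10, p, 24), (30, 20, b, 12), (30, 20, b, 24), (30, 23, t, 12), (30, 23, t, 24)}
Filtering on G < 27 leaves {(15, 31, v, 21), (15, 31, v, 25), (15, 31, v, 37), (25, 27, d, 26), (25, 7, n, 26)}.
π_{B, A} gives {(d, 26), (n, 26), (v, 21), (v, 25), (v, 37)}.
Set difference of the two operands is {(d, 26), (n, 26), (v, 25)}.

{(d, 26), (n, 26), (v, 25)}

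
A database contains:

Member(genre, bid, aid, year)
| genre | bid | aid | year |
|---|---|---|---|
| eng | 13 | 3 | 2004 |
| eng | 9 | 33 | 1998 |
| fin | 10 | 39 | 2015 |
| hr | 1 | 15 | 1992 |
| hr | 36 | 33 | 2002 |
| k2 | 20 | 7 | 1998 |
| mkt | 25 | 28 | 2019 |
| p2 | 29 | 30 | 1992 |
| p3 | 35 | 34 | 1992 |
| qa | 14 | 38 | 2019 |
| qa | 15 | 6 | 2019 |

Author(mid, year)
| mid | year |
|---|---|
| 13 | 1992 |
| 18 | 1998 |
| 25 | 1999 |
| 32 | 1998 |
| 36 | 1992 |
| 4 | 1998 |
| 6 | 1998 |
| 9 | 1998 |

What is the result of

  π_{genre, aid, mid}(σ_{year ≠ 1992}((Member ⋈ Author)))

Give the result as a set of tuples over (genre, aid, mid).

Joining Member and Author on year yields {(eng, 9, 33, 1998, 18), (eng, 9, 33, 1998, 32), (eng, 9, 33, 1998, 4), (eng, 9, 33, 1998, 6), (eng, 9, 33, 1998, 9), (hr, 1, 15, 1992, 13), (hr, 1, 15, 1992, 36), (k2, 20, 7, 1998, 18), (k2, 20, 7, 1998, 32), (k2, 20, 7, 1998, 4), (k2, 20, 7, 1998, 6), (k2, 20, 7, 1998, 9), (p2, 29, 30, 1992, 13), (p2, 29, 30, 1992, 36), (p3, 35, 34, 1992, 13), (p3, 35, 34, 1992, 36)}.
Selection year ≠ 1992: {(eng, 9, 33, 1998, 18), (eng, 9, 33, 1998, 32), (eng, 9, 33, 1998, 4), (eng, 9, 33, 1998, 6), (eng, 9, 33, 1998, 9), (k2, 20, 7, 1998, 18), (k2, 20, 7, 1998, 32), (k2, 20, 7, 1998, 4), (k2, 20, 7, 1998, 6), (k2, 20, 7, 1998, 9)}
Keep only column(s) genre, aid, mid: {(eng, 33, 18), (eng, 33, 32), (eng, 33, 4), (eng, 33, 6), (eng, 33, 9), (k2, 7, 18), (k2, 7, 32), (k2, 7, 4), (k2, 7, 6), (k2, 7, 9)}

{(eng, 33, 18), (eng, 33, 32), (eng, 33, 4), (eng, 33, 6), (eng, 33, 9), (k2, 7, 18), (k2, 7, 32), (k2, 7, 4), (k2, 7, 6), (k2, 7, 9)}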